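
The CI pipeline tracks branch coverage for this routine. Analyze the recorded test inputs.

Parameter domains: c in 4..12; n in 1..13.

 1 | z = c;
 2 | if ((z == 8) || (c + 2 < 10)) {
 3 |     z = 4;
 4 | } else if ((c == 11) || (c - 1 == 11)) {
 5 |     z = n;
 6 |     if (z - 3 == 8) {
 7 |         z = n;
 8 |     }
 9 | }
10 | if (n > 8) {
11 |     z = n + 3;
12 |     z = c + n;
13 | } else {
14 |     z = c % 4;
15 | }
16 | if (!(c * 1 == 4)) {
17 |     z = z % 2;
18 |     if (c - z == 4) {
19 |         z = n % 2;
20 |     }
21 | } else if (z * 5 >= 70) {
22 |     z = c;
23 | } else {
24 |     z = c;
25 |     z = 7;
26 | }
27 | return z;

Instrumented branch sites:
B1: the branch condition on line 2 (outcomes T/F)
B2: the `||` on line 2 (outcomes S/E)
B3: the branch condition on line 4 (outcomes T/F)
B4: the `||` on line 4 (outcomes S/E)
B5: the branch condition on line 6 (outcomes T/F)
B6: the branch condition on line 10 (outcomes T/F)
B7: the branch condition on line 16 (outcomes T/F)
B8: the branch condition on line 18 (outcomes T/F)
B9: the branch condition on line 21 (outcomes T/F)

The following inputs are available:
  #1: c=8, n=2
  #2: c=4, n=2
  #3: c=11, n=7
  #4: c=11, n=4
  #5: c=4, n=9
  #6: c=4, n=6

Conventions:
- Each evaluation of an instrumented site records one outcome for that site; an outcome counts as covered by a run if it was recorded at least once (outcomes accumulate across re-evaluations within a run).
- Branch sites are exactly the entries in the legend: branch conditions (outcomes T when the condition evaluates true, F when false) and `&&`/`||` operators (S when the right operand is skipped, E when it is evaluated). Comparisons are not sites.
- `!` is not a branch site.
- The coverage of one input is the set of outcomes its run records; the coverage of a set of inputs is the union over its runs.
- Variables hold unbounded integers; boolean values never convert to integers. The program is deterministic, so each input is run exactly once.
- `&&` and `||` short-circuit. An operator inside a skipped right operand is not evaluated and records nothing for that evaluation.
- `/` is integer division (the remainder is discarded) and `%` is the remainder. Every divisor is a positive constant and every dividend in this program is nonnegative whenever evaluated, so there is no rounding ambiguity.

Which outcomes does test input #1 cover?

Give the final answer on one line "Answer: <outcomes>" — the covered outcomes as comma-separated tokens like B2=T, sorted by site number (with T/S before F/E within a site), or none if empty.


Tracing the run of input #1 (c=8, n=2):
  B2->S, B1->T, B6->F, B7->T, B8->F
as a set, this run covers: B1=T, B2=S, B6=F, B7=T, B8=F
Answer: B1=T, B2=S, B6=F, B7=T, B8=F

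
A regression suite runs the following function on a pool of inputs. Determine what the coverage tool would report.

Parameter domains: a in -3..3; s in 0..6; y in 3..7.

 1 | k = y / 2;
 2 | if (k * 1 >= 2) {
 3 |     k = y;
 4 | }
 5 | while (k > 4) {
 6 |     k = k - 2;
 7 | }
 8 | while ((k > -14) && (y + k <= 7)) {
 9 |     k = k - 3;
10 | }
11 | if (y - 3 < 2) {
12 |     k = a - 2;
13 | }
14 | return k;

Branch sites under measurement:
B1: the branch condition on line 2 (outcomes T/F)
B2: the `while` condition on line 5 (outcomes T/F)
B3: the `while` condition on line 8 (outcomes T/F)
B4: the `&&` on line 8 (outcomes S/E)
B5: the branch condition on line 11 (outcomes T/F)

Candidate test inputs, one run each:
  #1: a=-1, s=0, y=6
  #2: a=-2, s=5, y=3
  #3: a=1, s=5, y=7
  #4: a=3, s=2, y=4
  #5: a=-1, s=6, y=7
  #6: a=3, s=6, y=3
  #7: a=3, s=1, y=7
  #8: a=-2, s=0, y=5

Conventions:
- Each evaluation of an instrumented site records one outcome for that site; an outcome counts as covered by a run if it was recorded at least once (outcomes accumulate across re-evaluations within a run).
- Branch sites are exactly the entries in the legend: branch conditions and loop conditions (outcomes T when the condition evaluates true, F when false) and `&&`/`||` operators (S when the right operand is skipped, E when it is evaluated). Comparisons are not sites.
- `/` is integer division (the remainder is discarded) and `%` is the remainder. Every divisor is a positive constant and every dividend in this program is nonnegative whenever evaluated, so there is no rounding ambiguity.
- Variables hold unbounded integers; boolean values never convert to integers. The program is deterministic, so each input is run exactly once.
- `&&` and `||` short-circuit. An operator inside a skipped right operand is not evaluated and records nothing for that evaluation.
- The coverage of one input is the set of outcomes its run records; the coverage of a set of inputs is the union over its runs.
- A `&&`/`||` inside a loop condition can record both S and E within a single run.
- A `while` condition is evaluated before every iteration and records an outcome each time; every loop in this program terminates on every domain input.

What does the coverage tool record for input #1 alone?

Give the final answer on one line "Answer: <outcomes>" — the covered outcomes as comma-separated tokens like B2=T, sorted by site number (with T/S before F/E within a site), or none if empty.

Simulating input #1 (a=-1, s=0, y=6) step by step:
  B1->T, B2->T, B2->F, B4->E, B3->F, B5->F
deduplicating events, the covered set is: B1=T, B2=T, B2=F, B3=F, B4=E, B5=F

Answer: B1=T, B2=T, B2=F, B3=F, B4=E, B5=F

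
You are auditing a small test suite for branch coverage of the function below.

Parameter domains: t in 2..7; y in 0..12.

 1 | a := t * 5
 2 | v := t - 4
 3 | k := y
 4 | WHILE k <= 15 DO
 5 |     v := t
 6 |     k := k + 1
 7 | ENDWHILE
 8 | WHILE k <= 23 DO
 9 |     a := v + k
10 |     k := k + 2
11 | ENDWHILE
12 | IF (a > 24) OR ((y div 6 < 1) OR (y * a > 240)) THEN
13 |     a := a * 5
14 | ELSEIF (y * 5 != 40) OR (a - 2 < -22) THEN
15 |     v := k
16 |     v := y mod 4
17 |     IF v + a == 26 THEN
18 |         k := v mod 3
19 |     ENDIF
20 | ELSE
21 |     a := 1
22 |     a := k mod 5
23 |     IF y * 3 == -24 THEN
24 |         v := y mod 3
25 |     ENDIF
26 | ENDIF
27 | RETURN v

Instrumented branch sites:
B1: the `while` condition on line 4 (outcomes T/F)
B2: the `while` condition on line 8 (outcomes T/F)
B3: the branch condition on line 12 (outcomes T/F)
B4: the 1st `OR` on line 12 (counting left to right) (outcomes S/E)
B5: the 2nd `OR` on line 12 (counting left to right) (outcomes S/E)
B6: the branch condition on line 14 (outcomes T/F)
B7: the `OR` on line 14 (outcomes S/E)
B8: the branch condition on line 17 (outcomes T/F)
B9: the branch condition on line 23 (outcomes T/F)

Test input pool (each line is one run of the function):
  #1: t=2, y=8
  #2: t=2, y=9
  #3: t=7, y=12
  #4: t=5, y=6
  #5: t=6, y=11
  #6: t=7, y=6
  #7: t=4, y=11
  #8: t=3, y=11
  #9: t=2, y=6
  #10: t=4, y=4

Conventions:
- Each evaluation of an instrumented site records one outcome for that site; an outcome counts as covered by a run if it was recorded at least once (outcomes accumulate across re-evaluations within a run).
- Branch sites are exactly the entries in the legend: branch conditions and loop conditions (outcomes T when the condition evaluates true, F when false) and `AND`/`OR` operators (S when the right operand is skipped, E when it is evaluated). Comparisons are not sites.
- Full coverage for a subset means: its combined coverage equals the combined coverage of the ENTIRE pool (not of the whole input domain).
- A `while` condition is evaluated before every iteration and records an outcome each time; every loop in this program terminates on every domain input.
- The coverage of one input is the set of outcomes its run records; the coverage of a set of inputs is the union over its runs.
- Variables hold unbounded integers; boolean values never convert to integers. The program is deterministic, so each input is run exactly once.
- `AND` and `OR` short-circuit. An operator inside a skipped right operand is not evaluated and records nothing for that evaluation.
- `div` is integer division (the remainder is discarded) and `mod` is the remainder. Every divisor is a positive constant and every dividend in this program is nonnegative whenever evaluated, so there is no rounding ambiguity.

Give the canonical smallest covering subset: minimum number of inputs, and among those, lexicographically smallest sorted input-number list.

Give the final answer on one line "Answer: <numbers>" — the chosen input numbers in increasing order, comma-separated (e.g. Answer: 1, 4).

input #1, t=2, y=8: outcomes B1=T, B1=F, B2=T, B2=F, B3=F, B4=E, B5=E, B6=F, B7=E, B9=F
input #2, t=2, y=9: outcomes B1=T, B1=F, B2=T, B2=F, B3=F, B4=E, B5=E, B6=T, B7=S, B8=F
input #3, t=7, y=12: outcomes B1=T, B1=F, B2=T, B2=F, B3=T, B4=S
input #4, t=5, y=6: outcomes B1=T, B1=F, B2=T, B2=F, B3=T, B4=S
input #5, t=6, y=11: outcomes B1=T, B1=F, B2=T, B2=F, B3=T, B4=S
input #6, t=7, y=6: outcomes B1=T, B1=F, B2=T, B2=F, B3=T, B4=S
input #7, t=4, y=11: outcomes B1=T, B1=F, B2=T, B2=F, B3=T, B4=S
input #8, t=3, y=11: outcomes B1=T, B1=F, B2=T, B2=F, B3=T, B4=S
input #9, t=2, y=6: outcomes B1=T, B1=F, B2=T, B2=F, B3=F, B4=E, B5=E, B6=T, B7=S, B8=T
input #10, t=4, y=4: outcomes B1=T, B1=F, B2=T, B2=F, B3=T, B4=S
the full pool covers 16 outcomes: B1=T, B1=F, B2=T, B2=F, B3=T, B3=F, B4=S, B4=E, B5=E, B6=T, B6=F, B7=S, B7=E, B8=T, B8=F, B9=F
size 1 is not enough: best union over all size-1 subsets is 10/16
size 2 is not enough: best union over all size-2 subsets is 13/16
size 3 is not enough: best union over all size-3 subsets is 15/16
at size 4, {1, 2, 3, 9} reaches all 16 outcomes; every lexicographically earlier size-4 subset fails

Answer: 1, 2, 3, 9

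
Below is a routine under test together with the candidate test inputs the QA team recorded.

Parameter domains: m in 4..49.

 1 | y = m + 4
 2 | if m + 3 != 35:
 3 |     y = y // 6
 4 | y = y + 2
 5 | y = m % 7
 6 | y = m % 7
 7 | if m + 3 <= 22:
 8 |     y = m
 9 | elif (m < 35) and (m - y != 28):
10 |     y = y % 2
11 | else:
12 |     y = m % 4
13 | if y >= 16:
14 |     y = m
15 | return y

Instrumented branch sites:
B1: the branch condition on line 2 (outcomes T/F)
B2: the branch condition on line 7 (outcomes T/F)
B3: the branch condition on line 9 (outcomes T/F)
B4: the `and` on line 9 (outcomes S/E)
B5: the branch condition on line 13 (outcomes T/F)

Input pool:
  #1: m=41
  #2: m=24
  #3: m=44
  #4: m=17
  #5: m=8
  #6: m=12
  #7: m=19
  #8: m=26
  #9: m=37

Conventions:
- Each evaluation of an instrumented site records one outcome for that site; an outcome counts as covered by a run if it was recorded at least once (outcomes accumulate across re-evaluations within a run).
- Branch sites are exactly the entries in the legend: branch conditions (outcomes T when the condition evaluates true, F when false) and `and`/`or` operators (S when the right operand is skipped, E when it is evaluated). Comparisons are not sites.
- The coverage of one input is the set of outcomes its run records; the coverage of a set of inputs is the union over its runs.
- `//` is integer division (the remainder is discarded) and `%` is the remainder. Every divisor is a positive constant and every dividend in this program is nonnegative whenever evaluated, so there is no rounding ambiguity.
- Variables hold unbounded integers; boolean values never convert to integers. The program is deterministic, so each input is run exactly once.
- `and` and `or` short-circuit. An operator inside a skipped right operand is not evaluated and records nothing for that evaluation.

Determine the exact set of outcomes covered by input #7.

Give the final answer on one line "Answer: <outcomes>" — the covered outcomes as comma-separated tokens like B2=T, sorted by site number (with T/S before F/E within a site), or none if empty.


Running input #7 (m=19), event by event:
  B1->T, B2->T, B5->T
distinct outcomes covered: B1=T, B2=T, B5=T
Answer: B1=T, B2=T, B5=T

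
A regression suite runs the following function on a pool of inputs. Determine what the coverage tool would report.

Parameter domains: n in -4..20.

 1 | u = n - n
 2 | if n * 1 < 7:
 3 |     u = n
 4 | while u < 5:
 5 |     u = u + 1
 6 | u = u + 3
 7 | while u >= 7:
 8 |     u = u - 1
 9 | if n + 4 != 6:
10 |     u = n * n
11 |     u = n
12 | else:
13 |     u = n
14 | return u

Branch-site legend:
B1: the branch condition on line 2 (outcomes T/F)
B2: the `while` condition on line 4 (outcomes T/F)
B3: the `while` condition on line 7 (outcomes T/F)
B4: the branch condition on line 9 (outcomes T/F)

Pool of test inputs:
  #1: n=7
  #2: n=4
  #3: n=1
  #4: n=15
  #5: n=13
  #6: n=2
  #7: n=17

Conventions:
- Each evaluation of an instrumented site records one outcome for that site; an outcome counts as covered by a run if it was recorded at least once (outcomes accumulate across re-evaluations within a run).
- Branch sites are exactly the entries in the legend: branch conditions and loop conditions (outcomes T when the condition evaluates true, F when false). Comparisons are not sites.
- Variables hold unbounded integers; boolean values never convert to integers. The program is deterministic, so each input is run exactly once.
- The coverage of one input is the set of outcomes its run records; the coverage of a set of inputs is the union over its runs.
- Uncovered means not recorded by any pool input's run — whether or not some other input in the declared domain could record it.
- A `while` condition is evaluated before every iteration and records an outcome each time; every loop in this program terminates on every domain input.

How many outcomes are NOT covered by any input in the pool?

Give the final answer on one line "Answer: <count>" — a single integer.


input #1 (n=7): events B1->F, B2->T, B2->T, B2->T, B2->T, B2->T, B2->F, B3->T, B3->T, B3->F, B4->T; covers B1=F, B2=T, B2=F, B3=T, B3=F, B4=T
input #2 (n=4): events B1->T, B2->T, B2->F, B3->T, B3->T, B3->F, B4->T; covers B1=T, B2=T, B2=F, B3=T, B3=F, B4=T
input #3 (n=1): events B1->T, B2->T, B2->T, B2->T, B2->T, B2->F, B3->T, B3->T, B3->F, B4->T; covers B1=T, B2=T, B2=F, B3=T, B3=F, B4=T
input #4 (n=15): events B1->F, B2->T, B2->T, B2->T, B2->T, B2->T, B2->F, B3->T, B3->T, B3->F, B4->T; covers B1=F, B2=T, B2=F, B3=T, B3=F, B4=T
input #5 (n=13): events B1->F, B2->T, B2->T, B2->T, B2->T, B2->T, B2->F, B3->T, B3->T, B3->F, B4->T; covers B1=F, B2=T, B2=F, B3=T, B3=F, B4=T
input #6 (n=2): events B1->T, B2->T, B2->T, B2->T, B2->F, B3->T, B3->T, B3->F, B4->F; covers B1=T, B2=T, B2=F, B3=T, B3=F, B4=F
input #7 (n=17): events B1->F, B2->T, B2->T, B2->T, B2->T, B2->T, B2->F, B3->T, B3->T, B3->F, B4->T; covers B1=F, B2=T, B2=F, B3=T, B3=F, B4=T
union over the pool: B1=T, B1=F, B2=T, B2=F, B3=T, B3=F, B4=T, B4=F
uncovered (0 of 8): none
Answer: 0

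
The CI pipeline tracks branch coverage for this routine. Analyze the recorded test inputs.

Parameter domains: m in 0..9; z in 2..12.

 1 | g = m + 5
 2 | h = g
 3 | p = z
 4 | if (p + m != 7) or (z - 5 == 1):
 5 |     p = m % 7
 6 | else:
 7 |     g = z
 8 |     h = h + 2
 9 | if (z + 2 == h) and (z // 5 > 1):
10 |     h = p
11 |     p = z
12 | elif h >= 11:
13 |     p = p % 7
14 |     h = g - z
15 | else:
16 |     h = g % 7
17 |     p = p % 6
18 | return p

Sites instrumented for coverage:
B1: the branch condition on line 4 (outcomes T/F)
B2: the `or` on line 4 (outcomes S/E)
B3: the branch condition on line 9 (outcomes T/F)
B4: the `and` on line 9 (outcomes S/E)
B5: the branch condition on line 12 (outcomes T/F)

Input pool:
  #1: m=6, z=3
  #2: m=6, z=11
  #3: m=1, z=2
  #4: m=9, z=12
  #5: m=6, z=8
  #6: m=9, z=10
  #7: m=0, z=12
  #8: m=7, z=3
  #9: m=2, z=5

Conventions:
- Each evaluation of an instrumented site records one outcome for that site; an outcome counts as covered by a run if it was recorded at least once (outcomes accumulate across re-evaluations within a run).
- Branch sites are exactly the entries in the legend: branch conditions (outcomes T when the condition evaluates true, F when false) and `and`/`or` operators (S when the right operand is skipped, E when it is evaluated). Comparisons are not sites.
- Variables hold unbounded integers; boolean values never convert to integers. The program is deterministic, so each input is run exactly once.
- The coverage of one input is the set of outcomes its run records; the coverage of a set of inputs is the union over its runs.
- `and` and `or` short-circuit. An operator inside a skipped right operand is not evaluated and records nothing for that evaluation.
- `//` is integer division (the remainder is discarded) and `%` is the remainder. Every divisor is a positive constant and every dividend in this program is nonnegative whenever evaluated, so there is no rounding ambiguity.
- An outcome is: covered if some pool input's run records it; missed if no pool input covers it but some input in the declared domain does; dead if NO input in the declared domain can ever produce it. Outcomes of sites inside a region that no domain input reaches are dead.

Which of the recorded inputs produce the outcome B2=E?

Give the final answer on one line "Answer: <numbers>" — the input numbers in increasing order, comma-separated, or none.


input #1 (m=6, z=3): does not record B2=E
input #2 (m=6, z=11): does not record B2=E
input #3 (m=1, z=2): does not record B2=E
input #4 (m=9, z=12): does not record B2=E
input #5 (m=6, z=8): does not record B2=E
input #6 (m=9, z=10): does not record B2=E
input #7 (m=0, z=12): does not record B2=E
input #8 (m=7, z=3): does not record B2=E
input #9 (m=2, z=5): records B2=E
Answer: 9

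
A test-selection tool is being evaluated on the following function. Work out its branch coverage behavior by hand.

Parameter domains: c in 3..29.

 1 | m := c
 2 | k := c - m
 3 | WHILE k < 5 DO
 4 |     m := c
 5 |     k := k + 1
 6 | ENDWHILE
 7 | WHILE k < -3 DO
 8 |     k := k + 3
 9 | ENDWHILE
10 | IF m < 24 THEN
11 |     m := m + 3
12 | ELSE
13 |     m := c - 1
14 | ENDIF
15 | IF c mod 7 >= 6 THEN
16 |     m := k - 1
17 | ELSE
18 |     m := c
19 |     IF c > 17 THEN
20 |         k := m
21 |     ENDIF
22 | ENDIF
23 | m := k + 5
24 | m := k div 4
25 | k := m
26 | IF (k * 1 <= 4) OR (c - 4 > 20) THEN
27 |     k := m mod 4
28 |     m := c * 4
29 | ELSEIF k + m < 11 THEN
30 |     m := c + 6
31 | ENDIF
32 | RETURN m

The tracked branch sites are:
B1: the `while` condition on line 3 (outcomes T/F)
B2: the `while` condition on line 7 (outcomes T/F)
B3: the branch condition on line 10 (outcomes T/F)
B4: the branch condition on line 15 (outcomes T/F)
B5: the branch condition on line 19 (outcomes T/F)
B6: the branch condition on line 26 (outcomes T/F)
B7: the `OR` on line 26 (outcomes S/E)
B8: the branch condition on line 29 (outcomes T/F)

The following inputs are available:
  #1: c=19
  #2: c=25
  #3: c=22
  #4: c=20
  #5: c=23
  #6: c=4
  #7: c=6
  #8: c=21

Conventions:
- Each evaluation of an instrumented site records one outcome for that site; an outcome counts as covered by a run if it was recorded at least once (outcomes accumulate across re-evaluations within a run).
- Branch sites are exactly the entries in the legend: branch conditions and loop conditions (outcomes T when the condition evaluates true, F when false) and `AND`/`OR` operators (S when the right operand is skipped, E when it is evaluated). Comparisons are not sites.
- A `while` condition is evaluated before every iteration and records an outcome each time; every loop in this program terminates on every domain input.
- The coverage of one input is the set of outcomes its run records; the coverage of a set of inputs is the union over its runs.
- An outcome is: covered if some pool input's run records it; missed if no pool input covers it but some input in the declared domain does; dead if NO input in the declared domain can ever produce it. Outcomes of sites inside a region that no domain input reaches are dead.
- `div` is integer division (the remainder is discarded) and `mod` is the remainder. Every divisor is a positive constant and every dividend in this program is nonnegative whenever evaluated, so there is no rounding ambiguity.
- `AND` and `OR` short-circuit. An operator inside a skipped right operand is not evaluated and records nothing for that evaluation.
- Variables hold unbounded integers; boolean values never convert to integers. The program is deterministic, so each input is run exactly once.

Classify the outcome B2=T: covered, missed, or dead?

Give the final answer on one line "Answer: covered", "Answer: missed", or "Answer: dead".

no pool input records B2=T
checking all 27 inputs in the declared domain: B2=T is never recorded -> dead

Answer: dead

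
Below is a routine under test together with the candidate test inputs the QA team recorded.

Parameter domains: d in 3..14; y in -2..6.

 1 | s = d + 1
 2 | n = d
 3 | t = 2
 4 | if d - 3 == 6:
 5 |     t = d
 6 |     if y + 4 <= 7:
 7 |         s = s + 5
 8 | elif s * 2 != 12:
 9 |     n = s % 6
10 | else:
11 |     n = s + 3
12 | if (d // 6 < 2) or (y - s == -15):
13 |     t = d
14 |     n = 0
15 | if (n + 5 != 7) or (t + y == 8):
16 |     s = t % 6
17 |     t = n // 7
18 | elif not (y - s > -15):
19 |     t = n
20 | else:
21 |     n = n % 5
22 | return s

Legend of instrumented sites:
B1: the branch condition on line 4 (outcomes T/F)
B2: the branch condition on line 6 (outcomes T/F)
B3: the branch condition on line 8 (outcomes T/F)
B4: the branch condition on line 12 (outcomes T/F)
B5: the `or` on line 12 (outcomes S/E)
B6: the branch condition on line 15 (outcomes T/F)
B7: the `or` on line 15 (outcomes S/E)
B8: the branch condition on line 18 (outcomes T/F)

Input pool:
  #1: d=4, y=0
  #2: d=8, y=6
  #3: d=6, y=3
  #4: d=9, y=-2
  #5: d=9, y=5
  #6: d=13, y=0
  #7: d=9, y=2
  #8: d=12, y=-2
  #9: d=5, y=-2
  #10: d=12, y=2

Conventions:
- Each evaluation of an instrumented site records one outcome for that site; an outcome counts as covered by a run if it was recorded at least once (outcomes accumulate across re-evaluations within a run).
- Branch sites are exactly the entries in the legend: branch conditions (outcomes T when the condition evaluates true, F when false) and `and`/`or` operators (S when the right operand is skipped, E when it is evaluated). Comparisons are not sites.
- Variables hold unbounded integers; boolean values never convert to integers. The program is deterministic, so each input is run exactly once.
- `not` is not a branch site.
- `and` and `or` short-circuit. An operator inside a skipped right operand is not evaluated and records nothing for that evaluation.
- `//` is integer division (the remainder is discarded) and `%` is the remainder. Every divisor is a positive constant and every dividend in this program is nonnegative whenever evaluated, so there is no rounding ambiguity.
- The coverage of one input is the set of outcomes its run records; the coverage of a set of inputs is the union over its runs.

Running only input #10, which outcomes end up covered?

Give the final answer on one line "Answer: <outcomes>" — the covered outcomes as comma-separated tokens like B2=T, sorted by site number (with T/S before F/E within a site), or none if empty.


Simulating input #10 (d=12, y=2) step by step:
  B1->F, B3->T, B5->E, B4->F, B7->S, B6->T
collecting distinct outcomes: B1=F, B3=T, B4=F, B5=E, B6=T, B7=S
Answer: B1=F, B3=T, B4=F, B5=E, B6=T, B7=S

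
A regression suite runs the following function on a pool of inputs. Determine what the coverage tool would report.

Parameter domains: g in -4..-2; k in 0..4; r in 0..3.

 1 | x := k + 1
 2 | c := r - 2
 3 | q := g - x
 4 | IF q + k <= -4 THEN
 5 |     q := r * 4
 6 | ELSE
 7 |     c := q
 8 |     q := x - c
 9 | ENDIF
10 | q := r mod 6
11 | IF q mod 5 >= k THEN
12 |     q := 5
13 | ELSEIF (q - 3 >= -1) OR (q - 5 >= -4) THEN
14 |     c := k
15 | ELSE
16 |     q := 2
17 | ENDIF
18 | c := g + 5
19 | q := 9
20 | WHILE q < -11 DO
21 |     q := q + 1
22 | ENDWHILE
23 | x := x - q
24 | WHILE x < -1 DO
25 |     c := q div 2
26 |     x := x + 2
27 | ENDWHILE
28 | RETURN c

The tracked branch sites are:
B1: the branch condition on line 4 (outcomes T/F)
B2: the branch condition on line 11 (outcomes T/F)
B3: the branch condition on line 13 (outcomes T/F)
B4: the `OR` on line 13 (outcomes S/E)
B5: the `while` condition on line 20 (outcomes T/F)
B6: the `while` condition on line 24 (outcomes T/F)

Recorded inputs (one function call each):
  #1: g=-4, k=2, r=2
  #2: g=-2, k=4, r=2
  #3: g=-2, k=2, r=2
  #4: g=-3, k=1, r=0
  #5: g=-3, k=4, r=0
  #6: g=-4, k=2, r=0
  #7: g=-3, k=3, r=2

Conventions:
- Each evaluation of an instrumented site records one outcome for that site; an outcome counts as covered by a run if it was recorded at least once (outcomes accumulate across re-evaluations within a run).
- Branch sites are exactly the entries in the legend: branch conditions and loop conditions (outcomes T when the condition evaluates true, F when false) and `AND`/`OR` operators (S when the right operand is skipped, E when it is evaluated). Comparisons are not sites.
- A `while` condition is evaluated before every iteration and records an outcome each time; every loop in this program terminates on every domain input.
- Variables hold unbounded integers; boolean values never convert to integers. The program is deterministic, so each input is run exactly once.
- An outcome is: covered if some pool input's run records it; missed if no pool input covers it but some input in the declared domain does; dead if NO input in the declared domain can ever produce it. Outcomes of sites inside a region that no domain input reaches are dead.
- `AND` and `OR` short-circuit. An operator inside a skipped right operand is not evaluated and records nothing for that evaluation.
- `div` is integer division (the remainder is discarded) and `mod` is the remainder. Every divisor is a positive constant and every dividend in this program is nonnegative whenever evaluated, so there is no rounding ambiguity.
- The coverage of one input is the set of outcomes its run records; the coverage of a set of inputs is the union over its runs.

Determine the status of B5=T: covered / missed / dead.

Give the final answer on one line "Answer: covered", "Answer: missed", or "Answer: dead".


no pool input records B5=T
checking all 60 inputs in the declared domain: B5=T is never recorded -> dead
Answer: dead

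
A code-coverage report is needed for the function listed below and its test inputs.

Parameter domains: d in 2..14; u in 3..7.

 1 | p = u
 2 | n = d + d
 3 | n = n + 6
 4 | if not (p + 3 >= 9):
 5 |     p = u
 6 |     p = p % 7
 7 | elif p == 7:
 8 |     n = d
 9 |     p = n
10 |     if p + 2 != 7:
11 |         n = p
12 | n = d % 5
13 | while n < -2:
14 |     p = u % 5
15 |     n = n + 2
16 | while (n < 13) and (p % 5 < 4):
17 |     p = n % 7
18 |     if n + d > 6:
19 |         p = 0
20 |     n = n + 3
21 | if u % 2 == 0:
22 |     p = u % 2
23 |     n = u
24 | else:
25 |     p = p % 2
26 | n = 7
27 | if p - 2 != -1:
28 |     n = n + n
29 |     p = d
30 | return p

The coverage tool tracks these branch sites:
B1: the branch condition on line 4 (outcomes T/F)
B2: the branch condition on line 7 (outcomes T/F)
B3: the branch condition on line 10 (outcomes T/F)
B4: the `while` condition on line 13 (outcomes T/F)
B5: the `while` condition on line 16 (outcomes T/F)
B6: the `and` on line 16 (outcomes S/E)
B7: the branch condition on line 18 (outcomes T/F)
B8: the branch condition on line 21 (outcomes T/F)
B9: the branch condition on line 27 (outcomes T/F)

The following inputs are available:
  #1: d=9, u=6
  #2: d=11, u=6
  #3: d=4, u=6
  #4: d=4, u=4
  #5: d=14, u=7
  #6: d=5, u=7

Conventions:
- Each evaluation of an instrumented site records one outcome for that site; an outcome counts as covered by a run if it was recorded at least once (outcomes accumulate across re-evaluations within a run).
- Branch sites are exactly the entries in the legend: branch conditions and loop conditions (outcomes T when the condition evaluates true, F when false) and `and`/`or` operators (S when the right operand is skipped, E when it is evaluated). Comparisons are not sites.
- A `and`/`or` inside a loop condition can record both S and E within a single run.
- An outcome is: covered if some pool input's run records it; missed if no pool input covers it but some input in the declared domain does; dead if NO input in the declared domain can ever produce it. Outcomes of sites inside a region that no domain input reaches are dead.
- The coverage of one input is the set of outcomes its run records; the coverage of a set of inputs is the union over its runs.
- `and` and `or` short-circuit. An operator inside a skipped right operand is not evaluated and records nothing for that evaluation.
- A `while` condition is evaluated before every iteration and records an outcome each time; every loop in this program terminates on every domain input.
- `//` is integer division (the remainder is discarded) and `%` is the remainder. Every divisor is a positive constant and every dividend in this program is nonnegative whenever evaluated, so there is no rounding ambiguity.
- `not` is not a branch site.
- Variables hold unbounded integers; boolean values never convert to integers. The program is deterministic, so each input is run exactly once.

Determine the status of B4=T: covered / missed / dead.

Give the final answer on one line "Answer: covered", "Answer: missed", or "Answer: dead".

no pool input records B4=T
checking all 65 inputs in the declared domain: B4=T is never recorded -> dead

Answer: dead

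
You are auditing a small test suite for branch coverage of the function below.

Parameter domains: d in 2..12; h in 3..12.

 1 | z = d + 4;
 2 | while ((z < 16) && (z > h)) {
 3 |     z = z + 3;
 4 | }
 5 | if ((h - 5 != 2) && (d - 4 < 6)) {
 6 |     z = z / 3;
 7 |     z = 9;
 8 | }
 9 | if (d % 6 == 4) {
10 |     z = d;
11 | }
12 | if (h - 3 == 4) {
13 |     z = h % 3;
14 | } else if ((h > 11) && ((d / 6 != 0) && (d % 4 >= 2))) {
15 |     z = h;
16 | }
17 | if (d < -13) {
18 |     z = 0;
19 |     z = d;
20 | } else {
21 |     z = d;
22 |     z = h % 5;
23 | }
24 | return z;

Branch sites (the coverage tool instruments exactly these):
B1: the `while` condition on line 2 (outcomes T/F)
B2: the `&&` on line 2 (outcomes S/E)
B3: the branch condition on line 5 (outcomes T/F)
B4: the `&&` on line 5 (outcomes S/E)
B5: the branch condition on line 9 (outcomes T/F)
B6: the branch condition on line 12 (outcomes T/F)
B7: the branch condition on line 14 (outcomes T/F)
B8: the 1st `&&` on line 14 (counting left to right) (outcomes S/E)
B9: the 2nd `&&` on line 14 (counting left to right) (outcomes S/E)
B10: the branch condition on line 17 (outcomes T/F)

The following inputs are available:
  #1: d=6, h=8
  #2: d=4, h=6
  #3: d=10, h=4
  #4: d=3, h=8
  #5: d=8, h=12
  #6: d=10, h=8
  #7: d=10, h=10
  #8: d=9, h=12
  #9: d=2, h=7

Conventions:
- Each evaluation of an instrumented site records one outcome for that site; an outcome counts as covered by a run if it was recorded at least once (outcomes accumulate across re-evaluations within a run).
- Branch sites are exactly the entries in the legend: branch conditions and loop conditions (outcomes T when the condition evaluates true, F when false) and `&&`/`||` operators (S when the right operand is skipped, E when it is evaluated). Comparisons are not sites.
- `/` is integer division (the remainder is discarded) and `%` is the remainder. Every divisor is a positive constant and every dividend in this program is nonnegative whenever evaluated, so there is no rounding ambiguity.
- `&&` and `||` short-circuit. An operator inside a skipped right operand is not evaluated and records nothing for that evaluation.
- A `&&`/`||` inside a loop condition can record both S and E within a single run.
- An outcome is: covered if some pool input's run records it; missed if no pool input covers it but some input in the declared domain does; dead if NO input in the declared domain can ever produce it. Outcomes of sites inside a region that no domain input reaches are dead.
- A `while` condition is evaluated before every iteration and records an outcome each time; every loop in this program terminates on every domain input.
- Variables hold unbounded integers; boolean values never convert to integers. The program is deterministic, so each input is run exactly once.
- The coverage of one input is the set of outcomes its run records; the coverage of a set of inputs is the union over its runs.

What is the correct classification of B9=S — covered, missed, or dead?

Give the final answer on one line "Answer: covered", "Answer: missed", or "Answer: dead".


no pool input records B9=S
but domain input (d=2, h=12) does record it -> reachable, so missed
Answer: missed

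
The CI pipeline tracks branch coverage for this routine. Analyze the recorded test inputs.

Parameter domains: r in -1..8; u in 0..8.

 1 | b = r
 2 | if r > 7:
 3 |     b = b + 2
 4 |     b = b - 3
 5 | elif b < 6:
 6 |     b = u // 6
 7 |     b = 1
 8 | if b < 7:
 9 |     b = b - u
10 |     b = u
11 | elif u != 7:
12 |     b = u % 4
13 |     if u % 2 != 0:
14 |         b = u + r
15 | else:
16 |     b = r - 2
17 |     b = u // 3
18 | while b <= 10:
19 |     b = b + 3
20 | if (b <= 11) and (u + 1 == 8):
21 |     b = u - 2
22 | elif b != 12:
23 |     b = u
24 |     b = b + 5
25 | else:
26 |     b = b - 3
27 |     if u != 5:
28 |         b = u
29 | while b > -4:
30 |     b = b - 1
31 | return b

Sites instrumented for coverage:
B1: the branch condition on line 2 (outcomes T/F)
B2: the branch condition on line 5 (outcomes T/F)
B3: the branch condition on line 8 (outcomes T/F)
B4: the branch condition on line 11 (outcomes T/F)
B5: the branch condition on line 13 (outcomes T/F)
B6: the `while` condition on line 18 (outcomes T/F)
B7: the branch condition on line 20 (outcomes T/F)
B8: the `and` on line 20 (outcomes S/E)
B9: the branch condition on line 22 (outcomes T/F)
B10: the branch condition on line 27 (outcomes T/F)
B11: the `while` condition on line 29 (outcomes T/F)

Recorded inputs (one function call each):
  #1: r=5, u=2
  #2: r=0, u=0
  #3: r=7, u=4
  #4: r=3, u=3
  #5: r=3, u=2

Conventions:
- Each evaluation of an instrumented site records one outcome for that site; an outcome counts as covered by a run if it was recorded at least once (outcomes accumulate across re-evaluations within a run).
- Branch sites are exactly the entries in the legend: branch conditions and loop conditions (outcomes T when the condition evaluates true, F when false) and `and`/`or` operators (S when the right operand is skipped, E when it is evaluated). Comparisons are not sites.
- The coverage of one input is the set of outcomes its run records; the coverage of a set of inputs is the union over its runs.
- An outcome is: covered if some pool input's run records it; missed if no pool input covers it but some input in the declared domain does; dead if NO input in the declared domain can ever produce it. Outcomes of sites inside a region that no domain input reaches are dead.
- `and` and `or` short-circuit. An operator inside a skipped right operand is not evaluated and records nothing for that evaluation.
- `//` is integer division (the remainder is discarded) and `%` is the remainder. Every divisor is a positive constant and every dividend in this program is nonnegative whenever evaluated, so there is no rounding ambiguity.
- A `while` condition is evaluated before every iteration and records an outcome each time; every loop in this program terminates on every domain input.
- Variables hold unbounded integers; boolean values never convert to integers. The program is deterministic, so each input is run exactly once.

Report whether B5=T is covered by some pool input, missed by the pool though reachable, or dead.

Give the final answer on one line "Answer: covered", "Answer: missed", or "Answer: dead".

no pool input records B5=T
but domain input (r=7, u=1) does record it -> reachable, so missed

Answer: missed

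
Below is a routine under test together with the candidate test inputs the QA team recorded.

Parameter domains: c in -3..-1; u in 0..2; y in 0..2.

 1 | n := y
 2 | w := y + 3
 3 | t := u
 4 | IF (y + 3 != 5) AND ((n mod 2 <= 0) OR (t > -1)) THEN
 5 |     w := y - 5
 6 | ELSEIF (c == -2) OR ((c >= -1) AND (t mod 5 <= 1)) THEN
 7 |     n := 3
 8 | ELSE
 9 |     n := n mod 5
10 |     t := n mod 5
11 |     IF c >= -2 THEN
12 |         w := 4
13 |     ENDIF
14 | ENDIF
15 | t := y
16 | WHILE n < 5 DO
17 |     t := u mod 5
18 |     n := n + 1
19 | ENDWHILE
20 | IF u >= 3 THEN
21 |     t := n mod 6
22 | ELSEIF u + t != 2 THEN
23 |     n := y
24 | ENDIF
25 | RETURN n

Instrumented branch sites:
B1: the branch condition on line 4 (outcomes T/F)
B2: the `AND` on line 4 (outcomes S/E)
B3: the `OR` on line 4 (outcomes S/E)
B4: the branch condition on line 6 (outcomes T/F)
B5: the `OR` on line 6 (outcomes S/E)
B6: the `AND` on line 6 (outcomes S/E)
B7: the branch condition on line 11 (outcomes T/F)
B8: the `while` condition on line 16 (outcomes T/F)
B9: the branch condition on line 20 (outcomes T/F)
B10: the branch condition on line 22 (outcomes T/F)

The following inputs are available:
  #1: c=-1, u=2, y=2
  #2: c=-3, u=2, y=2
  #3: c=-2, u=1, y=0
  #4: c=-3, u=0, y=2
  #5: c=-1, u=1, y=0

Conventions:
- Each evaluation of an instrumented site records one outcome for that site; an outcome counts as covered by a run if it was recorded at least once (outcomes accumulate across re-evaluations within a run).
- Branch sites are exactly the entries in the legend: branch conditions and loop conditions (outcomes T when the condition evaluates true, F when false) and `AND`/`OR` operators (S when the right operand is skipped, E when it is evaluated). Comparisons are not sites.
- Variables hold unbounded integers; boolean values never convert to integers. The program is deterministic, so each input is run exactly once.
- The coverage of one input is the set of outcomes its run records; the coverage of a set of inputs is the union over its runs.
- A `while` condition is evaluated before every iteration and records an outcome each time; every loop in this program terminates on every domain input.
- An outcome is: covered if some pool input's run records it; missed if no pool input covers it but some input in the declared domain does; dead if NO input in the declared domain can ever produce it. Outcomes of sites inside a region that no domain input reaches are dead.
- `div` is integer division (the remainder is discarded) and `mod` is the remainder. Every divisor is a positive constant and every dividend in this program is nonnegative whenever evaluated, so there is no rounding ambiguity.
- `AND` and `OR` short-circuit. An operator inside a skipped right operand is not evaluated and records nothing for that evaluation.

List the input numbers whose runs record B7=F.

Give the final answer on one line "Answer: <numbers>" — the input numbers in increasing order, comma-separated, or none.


input #1 (c=-1, u=2, y=2): does not produce B7=F
input #2 (c=-3, u=2, y=2): produces B7=F
input #3 (c=-2, u=1, y=0): does not produce B7=F
input #4 (c=-3, u=0, y=2): produces B7=F
input #5 (c=-1, u=1, y=0): does not produce B7=F
Answer: 2, 4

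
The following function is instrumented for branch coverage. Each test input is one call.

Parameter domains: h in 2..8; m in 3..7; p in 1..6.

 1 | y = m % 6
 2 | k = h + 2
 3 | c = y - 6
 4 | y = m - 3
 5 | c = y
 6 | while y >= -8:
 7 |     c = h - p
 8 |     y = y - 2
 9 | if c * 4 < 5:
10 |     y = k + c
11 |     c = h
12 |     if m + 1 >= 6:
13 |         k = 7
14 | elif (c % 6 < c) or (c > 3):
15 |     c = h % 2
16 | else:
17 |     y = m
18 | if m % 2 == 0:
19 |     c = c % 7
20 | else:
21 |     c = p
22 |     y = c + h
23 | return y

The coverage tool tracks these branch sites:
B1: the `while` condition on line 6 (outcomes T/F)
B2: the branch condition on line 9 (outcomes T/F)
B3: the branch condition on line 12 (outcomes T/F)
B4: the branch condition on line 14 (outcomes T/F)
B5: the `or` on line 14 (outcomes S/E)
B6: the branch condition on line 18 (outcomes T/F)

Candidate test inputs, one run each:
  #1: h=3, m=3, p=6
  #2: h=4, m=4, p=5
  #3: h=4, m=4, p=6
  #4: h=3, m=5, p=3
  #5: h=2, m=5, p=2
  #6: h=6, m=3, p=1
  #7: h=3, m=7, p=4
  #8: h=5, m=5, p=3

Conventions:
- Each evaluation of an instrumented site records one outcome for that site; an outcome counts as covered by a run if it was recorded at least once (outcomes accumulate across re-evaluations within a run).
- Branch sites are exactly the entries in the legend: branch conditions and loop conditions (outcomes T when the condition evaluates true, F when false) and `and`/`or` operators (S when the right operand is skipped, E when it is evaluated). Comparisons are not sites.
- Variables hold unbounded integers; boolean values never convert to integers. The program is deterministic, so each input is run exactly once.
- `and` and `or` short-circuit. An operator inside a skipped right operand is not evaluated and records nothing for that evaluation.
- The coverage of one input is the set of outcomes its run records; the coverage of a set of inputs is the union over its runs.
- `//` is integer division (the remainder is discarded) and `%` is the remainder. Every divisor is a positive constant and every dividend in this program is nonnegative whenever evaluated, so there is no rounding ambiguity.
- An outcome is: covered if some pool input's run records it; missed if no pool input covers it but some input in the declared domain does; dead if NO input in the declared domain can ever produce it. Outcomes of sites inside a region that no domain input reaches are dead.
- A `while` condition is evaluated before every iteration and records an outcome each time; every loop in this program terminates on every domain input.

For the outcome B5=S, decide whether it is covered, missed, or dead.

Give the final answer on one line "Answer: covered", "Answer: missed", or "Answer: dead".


no pool input records B5=S
but domain input (h=7, m=3, p=1) does record it -> reachable, so missed
Answer: missed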